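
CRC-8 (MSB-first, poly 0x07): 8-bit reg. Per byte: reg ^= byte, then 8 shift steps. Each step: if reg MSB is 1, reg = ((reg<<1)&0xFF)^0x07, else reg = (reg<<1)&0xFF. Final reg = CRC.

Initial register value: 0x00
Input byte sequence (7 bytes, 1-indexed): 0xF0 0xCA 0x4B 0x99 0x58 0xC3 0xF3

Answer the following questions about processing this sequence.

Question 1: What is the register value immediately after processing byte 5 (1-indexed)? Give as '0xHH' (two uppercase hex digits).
After byte 1 (0xF0): reg=0xDE
After byte 2 (0xCA): reg=0x6C
After byte 3 (0x4B): reg=0xF5
After byte 4 (0x99): reg=0x03
After byte 5 (0x58): reg=0x86

Answer: 0x86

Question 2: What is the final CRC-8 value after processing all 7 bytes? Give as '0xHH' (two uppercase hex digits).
After byte 1 (0xF0): reg=0xDE
After byte 2 (0xCA): reg=0x6C
After byte 3 (0x4B): reg=0xF5
After byte 4 (0x99): reg=0x03
After byte 5 (0x58): reg=0x86
After byte 6 (0xC3): reg=0xDC
After byte 7 (0xF3): reg=0xCD

Answer: 0xCD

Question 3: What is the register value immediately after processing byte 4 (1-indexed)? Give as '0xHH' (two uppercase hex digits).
Answer: 0x03

Derivation:
After byte 1 (0xF0): reg=0xDE
After byte 2 (0xCA): reg=0x6C
After byte 3 (0x4B): reg=0xF5
After byte 4 (0x99): reg=0x03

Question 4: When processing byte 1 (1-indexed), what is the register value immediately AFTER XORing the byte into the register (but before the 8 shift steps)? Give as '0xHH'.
Register before byte 1: 0x00
Byte 1: 0xF0
0x00 XOR 0xF0 = 0xF0

Answer: 0xF0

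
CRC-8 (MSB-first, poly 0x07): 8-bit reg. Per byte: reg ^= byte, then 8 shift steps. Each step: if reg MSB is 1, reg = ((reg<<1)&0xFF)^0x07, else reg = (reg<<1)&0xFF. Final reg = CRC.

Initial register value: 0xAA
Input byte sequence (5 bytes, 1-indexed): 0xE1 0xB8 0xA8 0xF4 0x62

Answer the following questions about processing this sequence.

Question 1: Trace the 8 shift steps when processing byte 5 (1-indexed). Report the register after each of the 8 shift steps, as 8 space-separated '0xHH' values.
After byte 1 (0xE1): reg=0xF6
After byte 2 (0xB8): reg=0xED
After byte 3 (0xA8): reg=0xDC
After byte 4 (0xF4): reg=0xD8
Register before byte 5: 0xD8
After XOR with byte 0x62: 0xBA

Answer: 0x73 0xE6 0xCB 0x91 0x25 0x4A 0x94 0x2F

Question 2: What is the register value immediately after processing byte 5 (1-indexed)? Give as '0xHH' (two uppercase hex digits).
Answer: 0x2F

Derivation:
After byte 1 (0xE1): reg=0xF6
After byte 2 (0xB8): reg=0xED
After byte 3 (0xA8): reg=0xDC
After byte 4 (0xF4): reg=0xD8
After byte 5 (0x62): reg=0x2F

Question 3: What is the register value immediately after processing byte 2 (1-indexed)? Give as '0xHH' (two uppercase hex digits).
After byte 1 (0xE1): reg=0xF6
After byte 2 (0xB8): reg=0xED

Answer: 0xED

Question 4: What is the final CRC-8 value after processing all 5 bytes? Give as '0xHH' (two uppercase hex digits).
Answer: 0x2F

Derivation:
After byte 1 (0xE1): reg=0xF6
After byte 2 (0xB8): reg=0xED
After byte 3 (0xA8): reg=0xDC
After byte 4 (0xF4): reg=0xD8
After byte 5 (0x62): reg=0x2F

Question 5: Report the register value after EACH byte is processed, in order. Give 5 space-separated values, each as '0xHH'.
0xF6 0xED 0xDC 0xD8 0x2F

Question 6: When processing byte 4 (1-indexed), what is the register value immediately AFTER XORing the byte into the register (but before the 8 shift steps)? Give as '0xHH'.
Register before byte 4: 0xDC
Byte 4: 0xF4
0xDC XOR 0xF4 = 0x28

Answer: 0x28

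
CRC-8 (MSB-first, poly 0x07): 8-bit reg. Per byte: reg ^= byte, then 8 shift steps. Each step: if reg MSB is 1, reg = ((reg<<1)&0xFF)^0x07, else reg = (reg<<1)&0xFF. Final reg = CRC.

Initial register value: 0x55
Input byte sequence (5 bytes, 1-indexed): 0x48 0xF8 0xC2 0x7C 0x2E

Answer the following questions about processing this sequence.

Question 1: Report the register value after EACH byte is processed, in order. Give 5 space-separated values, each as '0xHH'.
0x53 0x58 0xCF 0x10 0xBA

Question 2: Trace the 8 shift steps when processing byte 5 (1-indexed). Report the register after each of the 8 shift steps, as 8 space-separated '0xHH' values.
Answer: 0x7C 0xF8 0xF7 0xE9 0xD5 0xAD 0x5D 0xBA

Derivation:
After byte 1 (0x48): reg=0x53
After byte 2 (0xF8): reg=0x58
After byte 3 (0xC2): reg=0xCF
After byte 4 (0x7C): reg=0x10
Register before byte 5: 0x10
After XOR with byte 0x2E: 0x3E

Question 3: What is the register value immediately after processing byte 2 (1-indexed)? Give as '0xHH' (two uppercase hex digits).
Answer: 0x58

Derivation:
After byte 1 (0x48): reg=0x53
After byte 2 (0xF8): reg=0x58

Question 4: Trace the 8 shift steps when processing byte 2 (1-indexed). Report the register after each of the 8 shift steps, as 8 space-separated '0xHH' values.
After byte 1 (0x48): reg=0x53
Register before byte 2: 0x53
After XOR with byte 0xF8: 0xAB

Answer: 0x51 0xA2 0x43 0x86 0x0B 0x16 0x2C 0x58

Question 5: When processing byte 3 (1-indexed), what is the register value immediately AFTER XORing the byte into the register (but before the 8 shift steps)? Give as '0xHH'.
Register before byte 3: 0x58
Byte 3: 0xC2
0x58 XOR 0xC2 = 0x9A

Answer: 0x9A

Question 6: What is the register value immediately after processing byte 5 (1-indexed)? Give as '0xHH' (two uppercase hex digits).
After byte 1 (0x48): reg=0x53
After byte 2 (0xF8): reg=0x58
After byte 3 (0xC2): reg=0xCF
After byte 4 (0x7C): reg=0x10
After byte 5 (0x2E): reg=0xBA

Answer: 0xBA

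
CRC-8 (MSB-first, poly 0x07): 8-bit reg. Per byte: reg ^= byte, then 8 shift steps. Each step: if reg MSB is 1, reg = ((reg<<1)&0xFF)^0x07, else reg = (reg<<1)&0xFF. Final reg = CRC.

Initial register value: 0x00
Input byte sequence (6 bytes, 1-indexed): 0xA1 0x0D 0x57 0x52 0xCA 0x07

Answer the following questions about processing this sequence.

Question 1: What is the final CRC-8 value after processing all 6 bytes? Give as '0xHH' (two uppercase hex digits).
After byte 1 (0xA1): reg=0x6E
After byte 2 (0x0D): reg=0x2E
After byte 3 (0x57): reg=0x68
After byte 4 (0x52): reg=0xA6
After byte 5 (0xCA): reg=0x03
After byte 6 (0x07): reg=0x1C

Answer: 0x1C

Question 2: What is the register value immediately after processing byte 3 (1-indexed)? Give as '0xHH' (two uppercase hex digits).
Answer: 0x68

Derivation:
After byte 1 (0xA1): reg=0x6E
After byte 2 (0x0D): reg=0x2E
After byte 3 (0x57): reg=0x68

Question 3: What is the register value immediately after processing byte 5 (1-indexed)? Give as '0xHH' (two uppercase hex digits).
Answer: 0x03

Derivation:
After byte 1 (0xA1): reg=0x6E
After byte 2 (0x0D): reg=0x2E
After byte 3 (0x57): reg=0x68
After byte 4 (0x52): reg=0xA6
After byte 5 (0xCA): reg=0x03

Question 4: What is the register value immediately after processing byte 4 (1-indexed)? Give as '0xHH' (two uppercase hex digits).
After byte 1 (0xA1): reg=0x6E
After byte 2 (0x0D): reg=0x2E
After byte 3 (0x57): reg=0x68
After byte 4 (0x52): reg=0xA6

Answer: 0xA6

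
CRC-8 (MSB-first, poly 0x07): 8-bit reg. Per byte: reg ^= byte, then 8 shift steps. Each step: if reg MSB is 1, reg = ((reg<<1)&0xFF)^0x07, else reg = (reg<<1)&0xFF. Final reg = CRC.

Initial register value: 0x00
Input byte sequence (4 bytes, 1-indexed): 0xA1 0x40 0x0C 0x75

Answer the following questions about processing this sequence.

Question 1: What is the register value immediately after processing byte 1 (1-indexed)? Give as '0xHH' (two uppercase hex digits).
Answer: 0x6E

Derivation:
After byte 1 (0xA1): reg=0x6E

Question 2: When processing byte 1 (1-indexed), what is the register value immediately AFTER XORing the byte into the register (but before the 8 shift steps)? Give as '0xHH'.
Register before byte 1: 0x00
Byte 1: 0xA1
0x00 XOR 0xA1 = 0xA1

Answer: 0xA1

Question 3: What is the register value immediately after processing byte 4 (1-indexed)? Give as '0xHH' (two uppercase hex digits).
Answer: 0xDF

Derivation:
After byte 1 (0xA1): reg=0x6E
After byte 2 (0x40): reg=0xCA
After byte 3 (0x0C): reg=0x5C
After byte 4 (0x75): reg=0xDF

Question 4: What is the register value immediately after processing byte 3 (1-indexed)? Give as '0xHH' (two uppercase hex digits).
Answer: 0x5C

Derivation:
After byte 1 (0xA1): reg=0x6E
After byte 2 (0x40): reg=0xCA
After byte 3 (0x0C): reg=0x5C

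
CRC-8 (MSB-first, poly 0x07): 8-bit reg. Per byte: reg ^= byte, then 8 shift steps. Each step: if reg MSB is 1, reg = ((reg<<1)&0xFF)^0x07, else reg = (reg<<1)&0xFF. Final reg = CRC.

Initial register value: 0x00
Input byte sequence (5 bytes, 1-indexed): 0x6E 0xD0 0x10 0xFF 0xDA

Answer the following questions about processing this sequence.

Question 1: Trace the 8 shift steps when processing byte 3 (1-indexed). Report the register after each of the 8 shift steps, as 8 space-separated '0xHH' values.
After byte 1 (0x6E): reg=0x0D
After byte 2 (0xD0): reg=0x1D
Register before byte 3: 0x1D
After XOR with byte 0x10: 0x0D

Answer: 0x1A 0x34 0x68 0xD0 0xA7 0x49 0x92 0x23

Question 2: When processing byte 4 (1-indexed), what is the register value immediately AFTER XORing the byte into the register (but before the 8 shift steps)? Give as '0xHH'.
Register before byte 4: 0x23
Byte 4: 0xFF
0x23 XOR 0xFF = 0xDC

Answer: 0xDC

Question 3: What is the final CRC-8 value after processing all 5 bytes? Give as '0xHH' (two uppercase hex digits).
After byte 1 (0x6E): reg=0x0D
After byte 2 (0xD0): reg=0x1D
After byte 3 (0x10): reg=0x23
After byte 4 (0xFF): reg=0x1A
After byte 5 (0xDA): reg=0x4E

Answer: 0x4E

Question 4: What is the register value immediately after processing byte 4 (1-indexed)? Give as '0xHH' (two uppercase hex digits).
After byte 1 (0x6E): reg=0x0D
After byte 2 (0xD0): reg=0x1D
After byte 3 (0x10): reg=0x23
After byte 4 (0xFF): reg=0x1A

Answer: 0x1A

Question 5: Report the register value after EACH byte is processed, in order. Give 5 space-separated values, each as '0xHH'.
0x0D 0x1D 0x23 0x1A 0x4E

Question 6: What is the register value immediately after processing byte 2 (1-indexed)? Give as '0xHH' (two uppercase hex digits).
Answer: 0x1D

Derivation:
After byte 1 (0x6E): reg=0x0D
After byte 2 (0xD0): reg=0x1D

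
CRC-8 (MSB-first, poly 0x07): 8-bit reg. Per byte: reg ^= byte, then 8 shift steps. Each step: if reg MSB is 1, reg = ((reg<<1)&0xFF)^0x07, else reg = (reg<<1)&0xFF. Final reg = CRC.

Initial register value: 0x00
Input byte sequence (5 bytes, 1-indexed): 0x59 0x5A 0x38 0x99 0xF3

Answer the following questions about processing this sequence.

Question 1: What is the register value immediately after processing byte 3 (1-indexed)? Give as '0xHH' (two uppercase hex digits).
Answer: 0x38

Derivation:
After byte 1 (0x59): reg=0x88
After byte 2 (0x5A): reg=0x30
After byte 3 (0x38): reg=0x38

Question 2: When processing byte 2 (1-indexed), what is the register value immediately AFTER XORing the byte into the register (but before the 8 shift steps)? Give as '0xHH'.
Register before byte 2: 0x88
Byte 2: 0x5A
0x88 XOR 0x5A = 0xD2

Answer: 0xD2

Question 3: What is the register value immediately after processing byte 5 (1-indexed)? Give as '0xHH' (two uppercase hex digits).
Answer: 0xDA

Derivation:
After byte 1 (0x59): reg=0x88
After byte 2 (0x5A): reg=0x30
After byte 3 (0x38): reg=0x38
After byte 4 (0x99): reg=0x6E
After byte 5 (0xF3): reg=0xDA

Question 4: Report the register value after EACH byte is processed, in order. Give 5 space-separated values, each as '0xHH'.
0x88 0x30 0x38 0x6E 0xDA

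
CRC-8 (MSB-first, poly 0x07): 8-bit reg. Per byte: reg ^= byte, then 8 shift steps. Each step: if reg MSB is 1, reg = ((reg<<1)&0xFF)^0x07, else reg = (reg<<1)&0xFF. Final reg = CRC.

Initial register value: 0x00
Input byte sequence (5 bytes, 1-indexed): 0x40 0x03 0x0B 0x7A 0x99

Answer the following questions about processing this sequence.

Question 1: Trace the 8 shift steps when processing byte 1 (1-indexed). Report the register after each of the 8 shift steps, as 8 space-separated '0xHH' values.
Answer: 0x80 0x07 0x0E 0x1C 0x38 0x70 0xE0 0xC7

Derivation:
Register before byte 1: 0x00
After XOR with byte 0x40: 0x40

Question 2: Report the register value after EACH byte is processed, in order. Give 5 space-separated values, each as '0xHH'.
0xC7 0x52 0x88 0xD0 0xF8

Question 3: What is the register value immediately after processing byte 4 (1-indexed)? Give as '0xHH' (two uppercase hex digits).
After byte 1 (0x40): reg=0xC7
After byte 2 (0x03): reg=0x52
After byte 3 (0x0B): reg=0x88
After byte 4 (0x7A): reg=0xD0

Answer: 0xD0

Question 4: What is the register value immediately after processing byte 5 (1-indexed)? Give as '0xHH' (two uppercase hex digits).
After byte 1 (0x40): reg=0xC7
After byte 2 (0x03): reg=0x52
After byte 3 (0x0B): reg=0x88
After byte 4 (0x7A): reg=0xD0
After byte 5 (0x99): reg=0xF8

Answer: 0xF8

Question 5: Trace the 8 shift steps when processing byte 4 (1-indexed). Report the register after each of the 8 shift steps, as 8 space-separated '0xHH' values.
Answer: 0xE3 0xC1 0x85 0x0D 0x1A 0x34 0x68 0xD0

Derivation:
After byte 1 (0x40): reg=0xC7
After byte 2 (0x03): reg=0x52
After byte 3 (0x0B): reg=0x88
Register before byte 4: 0x88
After XOR with byte 0x7A: 0xF2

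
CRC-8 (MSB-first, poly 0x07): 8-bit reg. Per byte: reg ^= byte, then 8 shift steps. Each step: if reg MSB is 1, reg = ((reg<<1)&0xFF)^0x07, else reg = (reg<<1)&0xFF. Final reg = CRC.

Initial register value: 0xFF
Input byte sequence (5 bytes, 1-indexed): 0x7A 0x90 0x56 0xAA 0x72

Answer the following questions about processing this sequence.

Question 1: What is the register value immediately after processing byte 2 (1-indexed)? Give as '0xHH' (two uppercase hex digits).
After byte 1 (0x7A): reg=0x92
After byte 2 (0x90): reg=0x0E

Answer: 0x0E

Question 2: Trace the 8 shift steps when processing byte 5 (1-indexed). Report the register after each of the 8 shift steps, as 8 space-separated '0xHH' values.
After byte 1 (0x7A): reg=0x92
After byte 2 (0x90): reg=0x0E
After byte 3 (0x56): reg=0x8F
After byte 4 (0xAA): reg=0xFB
Register before byte 5: 0xFB
After XOR with byte 0x72: 0x89

Answer: 0x15 0x2A 0x54 0xA8 0x57 0xAE 0x5B 0xB6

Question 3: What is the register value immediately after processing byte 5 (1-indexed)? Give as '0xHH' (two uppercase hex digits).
After byte 1 (0x7A): reg=0x92
After byte 2 (0x90): reg=0x0E
After byte 3 (0x56): reg=0x8F
After byte 4 (0xAA): reg=0xFB
After byte 5 (0x72): reg=0xB6

Answer: 0xB6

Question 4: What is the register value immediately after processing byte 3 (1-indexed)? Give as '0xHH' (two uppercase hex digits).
After byte 1 (0x7A): reg=0x92
After byte 2 (0x90): reg=0x0E
After byte 3 (0x56): reg=0x8F

Answer: 0x8F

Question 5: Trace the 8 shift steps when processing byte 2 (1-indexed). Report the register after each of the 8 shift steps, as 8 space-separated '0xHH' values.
Answer: 0x04 0x08 0x10 0x20 0x40 0x80 0x07 0x0E

Derivation:
After byte 1 (0x7A): reg=0x92
Register before byte 2: 0x92
After XOR with byte 0x90: 0x02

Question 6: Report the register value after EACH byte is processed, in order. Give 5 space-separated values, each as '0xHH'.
0x92 0x0E 0x8F 0xFB 0xB6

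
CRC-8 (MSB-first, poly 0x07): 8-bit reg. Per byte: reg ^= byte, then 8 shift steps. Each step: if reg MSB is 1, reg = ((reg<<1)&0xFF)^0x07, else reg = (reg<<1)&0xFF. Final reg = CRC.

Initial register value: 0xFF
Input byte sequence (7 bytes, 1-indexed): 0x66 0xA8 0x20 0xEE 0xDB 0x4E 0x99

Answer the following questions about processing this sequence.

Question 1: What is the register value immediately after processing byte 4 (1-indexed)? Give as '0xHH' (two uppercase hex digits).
After byte 1 (0x66): reg=0xC6
After byte 2 (0xA8): reg=0x0D
After byte 3 (0x20): reg=0xC3
After byte 4 (0xEE): reg=0xC3

Answer: 0xC3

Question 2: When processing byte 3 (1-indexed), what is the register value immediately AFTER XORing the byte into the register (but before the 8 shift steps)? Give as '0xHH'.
Answer: 0x2D

Derivation:
Register before byte 3: 0x0D
Byte 3: 0x20
0x0D XOR 0x20 = 0x2D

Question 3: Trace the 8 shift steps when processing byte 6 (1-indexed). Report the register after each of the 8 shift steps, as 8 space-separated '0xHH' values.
After byte 1 (0x66): reg=0xC6
After byte 2 (0xA8): reg=0x0D
After byte 3 (0x20): reg=0xC3
After byte 4 (0xEE): reg=0xC3
After byte 5 (0xDB): reg=0x48
Register before byte 6: 0x48
After XOR with byte 0x4E: 0x06

Answer: 0x0C 0x18 0x30 0x60 0xC0 0x87 0x09 0x12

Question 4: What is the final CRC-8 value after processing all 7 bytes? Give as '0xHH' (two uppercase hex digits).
After byte 1 (0x66): reg=0xC6
After byte 2 (0xA8): reg=0x0D
After byte 3 (0x20): reg=0xC3
After byte 4 (0xEE): reg=0xC3
After byte 5 (0xDB): reg=0x48
After byte 6 (0x4E): reg=0x12
After byte 7 (0x99): reg=0xB8

Answer: 0xB8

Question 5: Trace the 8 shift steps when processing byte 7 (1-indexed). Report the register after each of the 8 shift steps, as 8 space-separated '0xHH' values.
After byte 1 (0x66): reg=0xC6
After byte 2 (0xA8): reg=0x0D
After byte 3 (0x20): reg=0xC3
After byte 4 (0xEE): reg=0xC3
After byte 5 (0xDB): reg=0x48
After byte 6 (0x4E): reg=0x12
Register before byte 7: 0x12
After XOR with byte 0x99: 0x8B

Answer: 0x11 0x22 0x44 0x88 0x17 0x2E 0x5C 0xB8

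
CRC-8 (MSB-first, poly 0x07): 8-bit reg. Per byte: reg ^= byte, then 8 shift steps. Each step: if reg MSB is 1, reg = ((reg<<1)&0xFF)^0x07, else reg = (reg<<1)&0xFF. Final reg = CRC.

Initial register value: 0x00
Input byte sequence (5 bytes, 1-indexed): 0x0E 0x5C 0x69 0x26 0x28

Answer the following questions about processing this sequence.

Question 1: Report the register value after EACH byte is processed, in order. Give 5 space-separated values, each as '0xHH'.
0x2A 0x45 0xC4 0xA0 0xB1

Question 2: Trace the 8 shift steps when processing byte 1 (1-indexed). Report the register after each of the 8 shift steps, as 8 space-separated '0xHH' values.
Answer: 0x1C 0x38 0x70 0xE0 0xC7 0x89 0x15 0x2A

Derivation:
Register before byte 1: 0x00
After XOR with byte 0x0E: 0x0E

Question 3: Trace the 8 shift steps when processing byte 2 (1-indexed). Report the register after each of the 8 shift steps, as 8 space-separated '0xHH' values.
Answer: 0xEC 0xDF 0xB9 0x75 0xEA 0xD3 0xA1 0x45

Derivation:
After byte 1 (0x0E): reg=0x2A
Register before byte 2: 0x2A
After XOR with byte 0x5C: 0x76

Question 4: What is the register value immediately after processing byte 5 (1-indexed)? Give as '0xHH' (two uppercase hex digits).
Answer: 0xB1

Derivation:
After byte 1 (0x0E): reg=0x2A
After byte 2 (0x5C): reg=0x45
After byte 3 (0x69): reg=0xC4
After byte 4 (0x26): reg=0xA0
After byte 5 (0x28): reg=0xB1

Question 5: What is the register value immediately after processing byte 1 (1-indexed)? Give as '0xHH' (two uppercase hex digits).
Answer: 0x2A

Derivation:
After byte 1 (0x0E): reg=0x2A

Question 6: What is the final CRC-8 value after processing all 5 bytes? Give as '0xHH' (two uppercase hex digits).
Answer: 0xB1

Derivation:
After byte 1 (0x0E): reg=0x2A
After byte 2 (0x5C): reg=0x45
After byte 3 (0x69): reg=0xC4
After byte 4 (0x26): reg=0xA0
After byte 5 (0x28): reg=0xB1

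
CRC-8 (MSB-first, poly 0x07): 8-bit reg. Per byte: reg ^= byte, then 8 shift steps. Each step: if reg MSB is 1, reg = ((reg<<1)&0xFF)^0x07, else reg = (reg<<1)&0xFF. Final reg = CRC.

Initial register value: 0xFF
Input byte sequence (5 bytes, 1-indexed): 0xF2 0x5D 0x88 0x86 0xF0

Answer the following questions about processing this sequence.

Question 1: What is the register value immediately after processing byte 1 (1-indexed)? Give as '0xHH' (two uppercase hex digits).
After byte 1 (0xF2): reg=0x23

Answer: 0x23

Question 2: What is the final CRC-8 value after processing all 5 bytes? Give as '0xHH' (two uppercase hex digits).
After byte 1 (0xF2): reg=0x23
After byte 2 (0x5D): reg=0x7D
After byte 3 (0x88): reg=0xC5
After byte 4 (0x86): reg=0xCE
After byte 5 (0xF0): reg=0xBA

Answer: 0xBA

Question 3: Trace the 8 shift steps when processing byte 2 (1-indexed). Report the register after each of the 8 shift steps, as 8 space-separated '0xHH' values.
Answer: 0xFC 0xFF 0xF9 0xF5 0xED 0xDD 0xBD 0x7D

Derivation:
After byte 1 (0xF2): reg=0x23
Register before byte 2: 0x23
After XOR with byte 0x5D: 0x7E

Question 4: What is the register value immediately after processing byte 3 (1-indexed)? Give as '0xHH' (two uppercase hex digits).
Answer: 0xC5

Derivation:
After byte 1 (0xF2): reg=0x23
After byte 2 (0x5D): reg=0x7D
After byte 3 (0x88): reg=0xC5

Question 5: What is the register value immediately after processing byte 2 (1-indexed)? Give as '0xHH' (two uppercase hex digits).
After byte 1 (0xF2): reg=0x23
After byte 2 (0x5D): reg=0x7D

Answer: 0x7D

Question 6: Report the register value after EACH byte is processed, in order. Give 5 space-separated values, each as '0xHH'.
0x23 0x7D 0xC5 0xCE 0xBA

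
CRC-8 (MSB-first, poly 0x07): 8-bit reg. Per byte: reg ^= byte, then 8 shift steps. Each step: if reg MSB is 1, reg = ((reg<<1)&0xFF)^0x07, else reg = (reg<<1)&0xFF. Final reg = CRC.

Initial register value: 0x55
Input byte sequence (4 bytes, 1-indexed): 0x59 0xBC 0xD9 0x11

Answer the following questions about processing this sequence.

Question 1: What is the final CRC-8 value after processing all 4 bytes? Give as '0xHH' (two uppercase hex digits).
After byte 1 (0x59): reg=0x24
After byte 2 (0xBC): reg=0xC1
After byte 3 (0xD9): reg=0x48
After byte 4 (0x11): reg=0x88

Answer: 0x88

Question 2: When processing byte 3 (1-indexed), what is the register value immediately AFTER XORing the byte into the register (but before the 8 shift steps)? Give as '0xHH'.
Answer: 0x18

Derivation:
Register before byte 3: 0xC1
Byte 3: 0xD9
0xC1 XOR 0xD9 = 0x18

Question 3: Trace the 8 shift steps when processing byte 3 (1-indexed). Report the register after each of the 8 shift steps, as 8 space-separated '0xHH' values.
After byte 1 (0x59): reg=0x24
After byte 2 (0xBC): reg=0xC1
Register before byte 3: 0xC1
After XOR with byte 0xD9: 0x18

Answer: 0x30 0x60 0xC0 0x87 0x09 0x12 0x24 0x48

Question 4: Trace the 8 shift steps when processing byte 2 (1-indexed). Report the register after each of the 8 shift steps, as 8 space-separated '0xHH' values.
Answer: 0x37 0x6E 0xDC 0xBF 0x79 0xF2 0xE3 0xC1

Derivation:
After byte 1 (0x59): reg=0x24
Register before byte 2: 0x24
After XOR with byte 0xBC: 0x98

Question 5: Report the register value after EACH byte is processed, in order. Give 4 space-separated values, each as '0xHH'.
0x24 0xC1 0x48 0x88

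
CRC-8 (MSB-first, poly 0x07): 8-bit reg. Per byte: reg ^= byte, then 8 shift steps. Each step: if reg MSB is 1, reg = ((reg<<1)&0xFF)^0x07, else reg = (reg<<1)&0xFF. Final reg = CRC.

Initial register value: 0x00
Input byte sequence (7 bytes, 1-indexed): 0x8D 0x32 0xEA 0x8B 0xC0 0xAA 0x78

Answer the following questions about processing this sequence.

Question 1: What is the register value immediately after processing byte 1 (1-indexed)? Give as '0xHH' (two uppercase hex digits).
Answer: 0xAA

Derivation:
After byte 1 (0x8D): reg=0xAA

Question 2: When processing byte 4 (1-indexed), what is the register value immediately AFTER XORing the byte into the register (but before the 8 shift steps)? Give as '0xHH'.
Answer: 0x5A

Derivation:
Register before byte 4: 0xD1
Byte 4: 0x8B
0xD1 XOR 0x8B = 0x5A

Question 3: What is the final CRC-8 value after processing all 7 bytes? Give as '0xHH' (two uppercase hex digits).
After byte 1 (0x8D): reg=0xAA
After byte 2 (0x32): reg=0xC1
After byte 3 (0xEA): reg=0xD1
After byte 4 (0x8B): reg=0x81
After byte 5 (0xC0): reg=0xC0
After byte 6 (0xAA): reg=0x11
After byte 7 (0x78): reg=0x18

Answer: 0x18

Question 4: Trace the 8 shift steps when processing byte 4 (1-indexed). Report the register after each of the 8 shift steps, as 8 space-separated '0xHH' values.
After byte 1 (0x8D): reg=0xAA
After byte 2 (0x32): reg=0xC1
After byte 3 (0xEA): reg=0xD1
Register before byte 4: 0xD1
After XOR with byte 0x8B: 0x5A

Answer: 0xB4 0x6F 0xDE 0xBB 0x71 0xE2 0xC3 0x81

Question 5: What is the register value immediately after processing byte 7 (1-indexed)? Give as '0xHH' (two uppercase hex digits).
Answer: 0x18

Derivation:
After byte 1 (0x8D): reg=0xAA
After byte 2 (0x32): reg=0xC1
After byte 3 (0xEA): reg=0xD1
After byte 4 (0x8B): reg=0x81
After byte 5 (0xC0): reg=0xC0
After byte 6 (0xAA): reg=0x11
After byte 7 (0x78): reg=0x18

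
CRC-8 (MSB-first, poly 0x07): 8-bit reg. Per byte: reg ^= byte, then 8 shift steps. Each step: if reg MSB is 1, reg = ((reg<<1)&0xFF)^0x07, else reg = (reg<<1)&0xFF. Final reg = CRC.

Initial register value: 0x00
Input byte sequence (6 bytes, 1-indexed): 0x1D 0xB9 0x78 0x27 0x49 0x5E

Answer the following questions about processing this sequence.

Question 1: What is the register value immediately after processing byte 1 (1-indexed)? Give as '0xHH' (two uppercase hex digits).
Answer: 0x53

Derivation:
After byte 1 (0x1D): reg=0x53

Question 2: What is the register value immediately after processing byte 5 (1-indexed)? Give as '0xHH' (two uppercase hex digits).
Answer: 0xF3

Derivation:
After byte 1 (0x1D): reg=0x53
After byte 2 (0xB9): reg=0x98
After byte 3 (0x78): reg=0xAE
After byte 4 (0x27): reg=0xB6
After byte 5 (0x49): reg=0xF3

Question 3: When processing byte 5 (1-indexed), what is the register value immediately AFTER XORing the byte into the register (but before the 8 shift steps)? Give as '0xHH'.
Answer: 0xFF

Derivation:
Register before byte 5: 0xB6
Byte 5: 0x49
0xB6 XOR 0x49 = 0xFF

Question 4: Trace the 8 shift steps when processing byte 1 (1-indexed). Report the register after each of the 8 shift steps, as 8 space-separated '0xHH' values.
Answer: 0x3A 0x74 0xE8 0xD7 0xA9 0x55 0xAA 0x53

Derivation:
Register before byte 1: 0x00
After XOR with byte 0x1D: 0x1D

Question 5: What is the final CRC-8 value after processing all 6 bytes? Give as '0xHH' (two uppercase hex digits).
Answer: 0x4A

Derivation:
After byte 1 (0x1D): reg=0x53
After byte 2 (0xB9): reg=0x98
After byte 3 (0x78): reg=0xAE
After byte 4 (0x27): reg=0xB6
After byte 5 (0x49): reg=0xF3
After byte 6 (0x5E): reg=0x4A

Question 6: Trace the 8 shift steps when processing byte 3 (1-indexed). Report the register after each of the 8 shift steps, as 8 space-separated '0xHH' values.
Answer: 0xC7 0x89 0x15 0x2A 0x54 0xA8 0x57 0xAE

Derivation:
After byte 1 (0x1D): reg=0x53
After byte 2 (0xB9): reg=0x98
Register before byte 3: 0x98
After XOR with byte 0x78: 0xE0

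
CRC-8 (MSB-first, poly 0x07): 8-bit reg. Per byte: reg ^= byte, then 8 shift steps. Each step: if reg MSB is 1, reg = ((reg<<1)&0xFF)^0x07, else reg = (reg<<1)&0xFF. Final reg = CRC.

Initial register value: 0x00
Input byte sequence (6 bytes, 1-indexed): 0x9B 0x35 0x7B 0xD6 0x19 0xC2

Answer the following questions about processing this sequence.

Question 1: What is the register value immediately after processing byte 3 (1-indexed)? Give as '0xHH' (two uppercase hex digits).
Answer: 0x9B

Derivation:
After byte 1 (0x9B): reg=0xC8
After byte 2 (0x35): reg=0xFD
After byte 3 (0x7B): reg=0x9B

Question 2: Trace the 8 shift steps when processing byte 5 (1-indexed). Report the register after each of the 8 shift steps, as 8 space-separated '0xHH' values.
After byte 1 (0x9B): reg=0xC8
After byte 2 (0x35): reg=0xFD
After byte 3 (0x7B): reg=0x9B
After byte 4 (0xD6): reg=0xE4
Register before byte 5: 0xE4
After XOR with byte 0x19: 0xFD

Answer: 0xFD 0xFD 0xFD 0xFD 0xFD 0xFD 0xFD 0xFD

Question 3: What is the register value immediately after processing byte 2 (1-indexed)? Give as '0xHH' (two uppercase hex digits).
Answer: 0xFD

Derivation:
After byte 1 (0x9B): reg=0xC8
After byte 2 (0x35): reg=0xFD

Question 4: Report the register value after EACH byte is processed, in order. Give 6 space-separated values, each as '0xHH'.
0xC8 0xFD 0x9B 0xE4 0xFD 0xBD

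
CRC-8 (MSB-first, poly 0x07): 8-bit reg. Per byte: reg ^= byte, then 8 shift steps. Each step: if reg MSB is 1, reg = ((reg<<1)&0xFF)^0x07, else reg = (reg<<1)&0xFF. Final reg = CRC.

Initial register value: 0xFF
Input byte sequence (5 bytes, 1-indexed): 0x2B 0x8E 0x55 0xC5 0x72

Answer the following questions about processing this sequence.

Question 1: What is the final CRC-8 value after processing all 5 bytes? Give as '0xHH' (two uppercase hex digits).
Answer: 0x06

Derivation:
After byte 1 (0x2B): reg=0x22
After byte 2 (0x8E): reg=0x4D
After byte 3 (0x55): reg=0x48
After byte 4 (0xC5): reg=0xAA
After byte 5 (0x72): reg=0x06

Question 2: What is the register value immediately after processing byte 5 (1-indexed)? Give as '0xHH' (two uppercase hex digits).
Answer: 0x06

Derivation:
After byte 1 (0x2B): reg=0x22
After byte 2 (0x8E): reg=0x4D
After byte 3 (0x55): reg=0x48
After byte 4 (0xC5): reg=0xAA
After byte 5 (0x72): reg=0x06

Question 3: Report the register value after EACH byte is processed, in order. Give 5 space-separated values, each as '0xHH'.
0x22 0x4D 0x48 0xAA 0x06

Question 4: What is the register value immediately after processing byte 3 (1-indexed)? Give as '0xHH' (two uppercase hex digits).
Answer: 0x48

Derivation:
After byte 1 (0x2B): reg=0x22
After byte 2 (0x8E): reg=0x4D
After byte 3 (0x55): reg=0x48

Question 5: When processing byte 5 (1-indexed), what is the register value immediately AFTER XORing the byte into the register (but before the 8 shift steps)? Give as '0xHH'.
Register before byte 5: 0xAA
Byte 5: 0x72
0xAA XOR 0x72 = 0xD8

Answer: 0xD8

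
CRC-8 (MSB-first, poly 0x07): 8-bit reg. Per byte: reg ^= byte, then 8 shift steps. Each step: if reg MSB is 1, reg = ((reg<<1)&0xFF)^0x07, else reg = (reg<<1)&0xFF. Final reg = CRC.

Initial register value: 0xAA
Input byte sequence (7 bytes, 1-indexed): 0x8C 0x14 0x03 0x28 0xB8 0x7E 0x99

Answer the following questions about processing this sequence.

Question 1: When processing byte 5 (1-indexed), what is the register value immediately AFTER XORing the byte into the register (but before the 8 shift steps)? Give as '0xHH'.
Register before byte 5: 0x54
Byte 5: 0xB8
0x54 XOR 0xB8 = 0xEC

Answer: 0xEC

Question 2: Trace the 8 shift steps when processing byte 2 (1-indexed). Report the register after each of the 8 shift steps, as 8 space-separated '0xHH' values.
Answer: 0xCB 0x91 0x25 0x4A 0x94 0x2F 0x5E 0xBC

Derivation:
After byte 1 (0x8C): reg=0xF2
Register before byte 2: 0xF2
After XOR with byte 0x14: 0xE6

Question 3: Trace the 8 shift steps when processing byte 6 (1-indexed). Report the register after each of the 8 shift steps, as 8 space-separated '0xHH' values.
Answer: 0xEF 0xD9 0xB5 0x6D 0xDA 0xB3 0x61 0xC2

Derivation:
After byte 1 (0x8C): reg=0xF2
After byte 2 (0x14): reg=0xBC
After byte 3 (0x03): reg=0x34
After byte 4 (0x28): reg=0x54
After byte 5 (0xB8): reg=0x8A
Register before byte 6: 0x8A
After XOR with byte 0x7E: 0xF4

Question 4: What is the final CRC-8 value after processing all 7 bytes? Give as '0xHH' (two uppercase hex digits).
After byte 1 (0x8C): reg=0xF2
After byte 2 (0x14): reg=0xBC
After byte 3 (0x03): reg=0x34
After byte 4 (0x28): reg=0x54
After byte 5 (0xB8): reg=0x8A
After byte 6 (0x7E): reg=0xC2
After byte 7 (0x99): reg=0x86

Answer: 0x86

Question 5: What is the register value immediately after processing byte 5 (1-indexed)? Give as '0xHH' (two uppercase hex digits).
Answer: 0x8A

Derivation:
After byte 1 (0x8C): reg=0xF2
After byte 2 (0x14): reg=0xBC
After byte 3 (0x03): reg=0x34
After byte 4 (0x28): reg=0x54
After byte 5 (0xB8): reg=0x8A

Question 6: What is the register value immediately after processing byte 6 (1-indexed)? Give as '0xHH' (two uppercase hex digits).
After byte 1 (0x8C): reg=0xF2
After byte 2 (0x14): reg=0xBC
After byte 3 (0x03): reg=0x34
After byte 4 (0x28): reg=0x54
After byte 5 (0xB8): reg=0x8A
After byte 6 (0x7E): reg=0xC2

Answer: 0xC2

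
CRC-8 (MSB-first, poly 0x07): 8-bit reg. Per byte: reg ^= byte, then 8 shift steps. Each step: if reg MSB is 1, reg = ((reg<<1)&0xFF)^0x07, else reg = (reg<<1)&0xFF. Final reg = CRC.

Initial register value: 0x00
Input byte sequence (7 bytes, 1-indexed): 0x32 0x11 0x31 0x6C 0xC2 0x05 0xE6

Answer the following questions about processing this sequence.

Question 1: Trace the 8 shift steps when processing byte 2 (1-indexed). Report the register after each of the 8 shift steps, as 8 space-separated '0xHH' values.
After byte 1 (0x32): reg=0x9E
Register before byte 2: 0x9E
After XOR with byte 0x11: 0x8F

Answer: 0x19 0x32 0x64 0xC8 0x97 0x29 0x52 0xA4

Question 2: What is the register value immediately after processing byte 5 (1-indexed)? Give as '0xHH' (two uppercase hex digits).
After byte 1 (0x32): reg=0x9E
After byte 2 (0x11): reg=0xA4
After byte 3 (0x31): reg=0xE2
After byte 4 (0x6C): reg=0xA3
After byte 5 (0xC2): reg=0x20

Answer: 0x20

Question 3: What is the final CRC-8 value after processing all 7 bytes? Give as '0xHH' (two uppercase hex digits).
Answer: 0x53

Derivation:
After byte 1 (0x32): reg=0x9E
After byte 2 (0x11): reg=0xA4
After byte 3 (0x31): reg=0xE2
After byte 4 (0x6C): reg=0xA3
After byte 5 (0xC2): reg=0x20
After byte 6 (0x05): reg=0xFB
After byte 7 (0xE6): reg=0x53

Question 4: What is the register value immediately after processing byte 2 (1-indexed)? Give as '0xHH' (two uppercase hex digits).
After byte 1 (0x32): reg=0x9E
After byte 2 (0x11): reg=0xA4

Answer: 0xA4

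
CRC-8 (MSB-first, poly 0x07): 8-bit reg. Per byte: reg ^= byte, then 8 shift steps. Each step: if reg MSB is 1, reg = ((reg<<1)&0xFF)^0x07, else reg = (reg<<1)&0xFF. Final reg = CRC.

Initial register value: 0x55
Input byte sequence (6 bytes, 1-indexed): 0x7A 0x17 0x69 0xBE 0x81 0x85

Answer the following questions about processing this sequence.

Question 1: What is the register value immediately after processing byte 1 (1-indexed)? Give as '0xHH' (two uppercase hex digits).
Answer: 0xCD

Derivation:
After byte 1 (0x7A): reg=0xCD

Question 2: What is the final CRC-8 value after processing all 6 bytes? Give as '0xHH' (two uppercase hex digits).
After byte 1 (0x7A): reg=0xCD
After byte 2 (0x17): reg=0x08
After byte 3 (0x69): reg=0x20
After byte 4 (0xBE): reg=0xD3
After byte 5 (0x81): reg=0xB9
After byte 6 (0x85): reg=0xB4

Answer: 0xB4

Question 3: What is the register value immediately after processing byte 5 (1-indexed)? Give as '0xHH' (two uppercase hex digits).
After byte 1 (0x7A): reg=0xCD
After byte 2 (0x17): reg=0x08
After byte 3 (0x69): reg=0x20
After byte 4 (0xBE): reg=0xD3
After byte 5 (0x81): reg=0xB9

Answer: 0xB9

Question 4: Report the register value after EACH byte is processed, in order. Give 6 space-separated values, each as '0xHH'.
0xCD 0x08 0x20 0xD3 0xB9 0xB4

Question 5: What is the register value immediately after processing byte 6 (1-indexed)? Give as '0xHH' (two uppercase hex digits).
After byte 1 (0x7A): reg=0xCD
After byte 2 (0x17): reg=0x08
After byte 3 (0x69): reg=0x20
After byte 4 (0xBE): reg=0xD3
After byte 5 (0x81): reg=0xB9
After byte 6 (0x85): reg=0xB4

Answer: 0xB4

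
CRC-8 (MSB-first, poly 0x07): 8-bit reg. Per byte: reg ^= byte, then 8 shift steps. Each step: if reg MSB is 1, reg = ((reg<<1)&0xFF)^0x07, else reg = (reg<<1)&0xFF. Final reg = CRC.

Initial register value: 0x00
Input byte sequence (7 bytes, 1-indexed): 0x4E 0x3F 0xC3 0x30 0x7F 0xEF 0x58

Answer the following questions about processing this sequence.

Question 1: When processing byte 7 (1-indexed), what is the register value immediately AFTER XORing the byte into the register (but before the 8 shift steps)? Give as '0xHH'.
Answer: 0x62

Derivation:
Register before byte 7: 0x3A
Byte 7: 0x58
0x3A XOR 0x58 = 0x62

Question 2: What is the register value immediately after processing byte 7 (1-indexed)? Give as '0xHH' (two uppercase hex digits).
Answer: 0x29

Derivation:
After byte 1 (0x4E): reg=0xED
After byte 2 (0x3F): reg=0x30
After byte 3 (0xC3): reg=0xD7
After byte 4 (0x30): reg=0xBB
After byte 5 (0x7F): reg=0x52
After byte 6 (0xEF): reg=0x3A
After byte 7 (0x58): reg=0x29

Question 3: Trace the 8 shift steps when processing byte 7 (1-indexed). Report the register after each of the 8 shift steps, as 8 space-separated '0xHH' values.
Answer: 0xC4 0x8F 0x19 0x32 0x64 0xC8 0x97 0x29

Derivation:
After byte 1 (0x4E): reg=0xED
After byte 2 (0x3F): reg=0x30
After byte 3 (0xC3): reg=0xD7
After byte 4 (0x30): reg=0xBB
After byte 5 (0x7F): reg=0x52
After byte 6 (0xEF): reg=0x3A
Register before byte 7: 0x3A
After XOR with byte 0x58: 0x62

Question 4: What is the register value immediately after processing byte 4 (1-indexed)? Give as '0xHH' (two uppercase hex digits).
After byte 1 (0x4E): reg=0xED
After byte 2 (0x3F): reg=0x30
After byte 3 (0xC3): reg=0xD7
After byte 4 (0x30): reg=0xBB

Answer: 0xBB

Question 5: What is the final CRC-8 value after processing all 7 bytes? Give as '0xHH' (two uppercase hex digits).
Answer: 0x29

Derivation:
After byte 1 (0x4E): reg=0xED
After byte 2 (0x3F): reg=0x30
After byte 3 (0xC3): reg=0xD7
After byte 4 (0x30): reg=0xBB
After byte 5 (0x7F): reg=0x52
After byte 6 (0xEF): reg=0x3A
After byte 7 (0x58): reg=0x29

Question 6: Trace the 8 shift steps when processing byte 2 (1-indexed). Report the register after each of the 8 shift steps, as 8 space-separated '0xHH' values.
Answer: 0xA3 0x41 0x82 0x03 0x06 0x0C 0x18 0x30

Derivation:
After byte 1 (0x4E): reg=0xED
Register before byte 2: 0xED
After XOR with byte 0x3F: 0xD2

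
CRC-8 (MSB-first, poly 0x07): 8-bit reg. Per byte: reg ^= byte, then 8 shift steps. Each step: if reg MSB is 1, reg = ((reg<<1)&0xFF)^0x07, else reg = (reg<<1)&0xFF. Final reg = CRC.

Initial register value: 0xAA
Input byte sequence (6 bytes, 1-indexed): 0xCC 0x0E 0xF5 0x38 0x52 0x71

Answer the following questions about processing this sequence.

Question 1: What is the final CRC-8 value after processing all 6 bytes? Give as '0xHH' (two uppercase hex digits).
After byte 1 (0xCC): reg=0x35
After byte 2 (0x0E): reg=0xA1
After byte 3 (0xF5): reg=0xAB
After byte 4 (0x38): reg=0xF0
After byte 5 (0x52): reg=0x67
After byte 6 (0x71): reg=0x62

Answer: 0x62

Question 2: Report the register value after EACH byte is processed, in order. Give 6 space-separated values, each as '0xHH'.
0x35 0xA1 0xAB 0xF0 0x67 0x62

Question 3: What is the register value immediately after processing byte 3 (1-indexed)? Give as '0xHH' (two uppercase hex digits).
After byte 1 (0xCC): reg=0x35
After byte 2 (0x0E): reg=0xA1
After byte 3 (0xF5): reg=0xAB

Answer: 0xAB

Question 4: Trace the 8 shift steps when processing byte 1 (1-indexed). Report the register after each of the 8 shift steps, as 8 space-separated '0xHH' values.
Answer: 0xCC 0x9F 0x39 0x72 0xE4 0xCF 0x99 0x35

Derivation:
Register before byte 1: 0xAA
After XOR with byte 0xCC: 0x66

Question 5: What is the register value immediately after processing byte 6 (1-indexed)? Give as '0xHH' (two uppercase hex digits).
After byte 1 (0xCC): reg=0x35
After byte 2 (0x0E): reg=0xA1
After byte 3 (0xF5): reg=0xAB
After byte 4 (0x38): reg=0xF0
After byte 5 (0x52): reg=0x67
After byte 6 (0x71): reg=0x62

Answer: 0x62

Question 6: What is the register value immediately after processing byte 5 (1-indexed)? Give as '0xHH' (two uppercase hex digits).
Answer: 0x67

Derivation:
After byte 1 (0xCC): reg=0x35
After byte 2 (0x0E): reg=0xA1
After byte 3 (0xF5): reg=0xAB
After byte 4 (0x38): reg=0xF0
After byte 5 (0x52): reg=0x67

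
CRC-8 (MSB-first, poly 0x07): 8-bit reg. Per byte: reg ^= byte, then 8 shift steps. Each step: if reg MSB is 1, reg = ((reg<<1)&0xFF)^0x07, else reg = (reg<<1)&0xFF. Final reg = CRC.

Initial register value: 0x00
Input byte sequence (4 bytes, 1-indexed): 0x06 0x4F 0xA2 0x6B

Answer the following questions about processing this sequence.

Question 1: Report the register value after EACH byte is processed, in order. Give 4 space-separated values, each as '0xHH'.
0x12 0x94 0x82 0x91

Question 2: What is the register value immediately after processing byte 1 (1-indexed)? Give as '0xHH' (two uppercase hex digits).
Answer: 0x12

Derivation:
After byte 1 (0x06): reg=0x12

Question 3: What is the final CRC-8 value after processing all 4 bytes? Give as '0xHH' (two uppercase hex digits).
Answer: 0x91

Derivation:
After byte 1 (0x06): reg=0x12
After byte 2 (0x4F): reg=0x94
After byte 3 (0xA2): reg=0x82
After byte 4 (0x6B): reg=0x91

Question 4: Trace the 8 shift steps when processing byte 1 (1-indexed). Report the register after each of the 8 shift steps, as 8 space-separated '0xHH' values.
Register before byte 1: 0x00
After XOR with byte 0x06: 0x06

Answer: 0x0C 0x18 0x30 0x60 0xC0 0x87 0x09 0x12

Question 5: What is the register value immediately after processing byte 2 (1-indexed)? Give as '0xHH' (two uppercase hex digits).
Answer: 0x94

Derivation:
After byte 1 (0x06): reg=0x12
After byte 2 (0x4F): reg=0x94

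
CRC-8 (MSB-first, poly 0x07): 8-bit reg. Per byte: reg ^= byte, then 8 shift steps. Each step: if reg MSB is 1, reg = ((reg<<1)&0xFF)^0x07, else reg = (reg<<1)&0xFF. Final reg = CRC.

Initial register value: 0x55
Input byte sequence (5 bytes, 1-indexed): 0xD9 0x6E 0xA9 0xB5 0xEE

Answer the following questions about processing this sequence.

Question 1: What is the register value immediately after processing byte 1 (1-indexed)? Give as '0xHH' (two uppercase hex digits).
After byte 1 (0xD9): reg=0xAD

Answer: 0xAD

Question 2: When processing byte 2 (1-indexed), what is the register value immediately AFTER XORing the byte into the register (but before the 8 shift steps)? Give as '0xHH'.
Register before byte 2: 0xAD
Byte 2: 0x6E
0xAD XOR 0x6E = 0xC3

Answer: 0xC3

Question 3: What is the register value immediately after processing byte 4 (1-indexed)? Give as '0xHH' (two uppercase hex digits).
After byte 1 (0xD9): reg=0xAD
After byte 2 (0x6E): reg=0x47
After byte 3 (0xA9): reg=0x84
After byte 4 (0xB5): reg=0x97

Answer: 0x97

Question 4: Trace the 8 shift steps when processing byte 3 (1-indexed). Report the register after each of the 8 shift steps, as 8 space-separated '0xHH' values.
After byte 1 (0xD9): reg=0xAD
After byte 2 (0x6E): reg=0x47
Register before byte 3: 0x47
After XOR with byte 0xA9: 0xEE

Answer: 0xDB 0xB1 0x65 0xCA 0x93 0x21 0x42 0x84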